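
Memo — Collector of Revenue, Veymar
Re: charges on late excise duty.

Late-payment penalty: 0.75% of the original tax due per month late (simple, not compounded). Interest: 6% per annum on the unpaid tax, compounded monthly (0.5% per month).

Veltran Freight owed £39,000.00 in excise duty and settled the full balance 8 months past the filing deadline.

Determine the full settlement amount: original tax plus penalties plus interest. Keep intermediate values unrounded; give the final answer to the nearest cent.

£42,927.57

Late-payment penalty: 8 × 0.75% × £39,000.00 = £2,340.00
Interest: £39,000.00 × ((1 + 0.005)^8 − 1) = £39,000.00 × 0.0407070… = £1,587.5747…
Total = £39,000.00 + £2,340.0000 + £1,587.5747… = £42,927.57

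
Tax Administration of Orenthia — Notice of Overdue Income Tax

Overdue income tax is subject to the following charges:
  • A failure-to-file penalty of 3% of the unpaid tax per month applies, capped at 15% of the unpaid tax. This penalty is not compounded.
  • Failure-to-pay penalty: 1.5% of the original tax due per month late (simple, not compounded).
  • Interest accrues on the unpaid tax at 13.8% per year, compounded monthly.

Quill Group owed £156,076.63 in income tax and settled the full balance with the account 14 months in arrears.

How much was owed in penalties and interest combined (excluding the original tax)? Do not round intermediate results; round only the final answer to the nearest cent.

£83,283.47

Failure-to-file: 14 × 3% × £156,076.63 = £65,552.18…, capped at 15% × £156,076.63 = £23,411.49…
Failure-to-pay penalty: 14 × 1.5% × £156,076.63 = £32,776.09…
Interest (13.8%/yr ÷ 12 = 1.15%/month): £156,076.63 × ((1 + 0.0115)^14 − 1) = £27,095.8809…
Penalties + interest = £56,187.5868 + £27,095.8809… = £83,283.47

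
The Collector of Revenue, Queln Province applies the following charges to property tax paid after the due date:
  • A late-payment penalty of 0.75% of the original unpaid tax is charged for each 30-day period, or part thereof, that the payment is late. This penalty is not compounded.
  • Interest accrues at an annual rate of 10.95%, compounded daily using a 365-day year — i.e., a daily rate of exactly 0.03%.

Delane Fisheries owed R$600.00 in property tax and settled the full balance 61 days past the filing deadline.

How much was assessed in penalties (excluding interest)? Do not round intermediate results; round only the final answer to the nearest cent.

Penalty periods: ⌈61/30⌉ = 3; penalty = 3 × 0.75% × R$600.00 = R$13.50

R$13.50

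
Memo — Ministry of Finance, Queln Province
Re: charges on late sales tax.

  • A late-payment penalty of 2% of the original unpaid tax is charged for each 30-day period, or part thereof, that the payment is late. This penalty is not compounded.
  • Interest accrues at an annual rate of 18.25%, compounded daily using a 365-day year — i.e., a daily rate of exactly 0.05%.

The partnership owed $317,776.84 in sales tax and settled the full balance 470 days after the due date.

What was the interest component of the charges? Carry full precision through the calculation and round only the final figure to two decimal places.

$84,158.26

Interest: $317,776.84 × ((1 + 0.0005)^470 − 1) = $317,776.84 × 0.26483448… = $84,158.2649…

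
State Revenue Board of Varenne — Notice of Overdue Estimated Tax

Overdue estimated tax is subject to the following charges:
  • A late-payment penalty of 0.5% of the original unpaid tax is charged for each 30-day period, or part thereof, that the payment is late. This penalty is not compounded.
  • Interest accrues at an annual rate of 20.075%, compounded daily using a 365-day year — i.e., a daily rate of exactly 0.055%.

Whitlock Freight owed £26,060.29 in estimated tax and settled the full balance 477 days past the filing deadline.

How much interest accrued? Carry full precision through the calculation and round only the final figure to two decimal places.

£7,815.16

Interest: £26,060.29 × ((1 + 0.00055)^477 − 1) = £26,060.29 × 0.29988771… = £7,815.1606…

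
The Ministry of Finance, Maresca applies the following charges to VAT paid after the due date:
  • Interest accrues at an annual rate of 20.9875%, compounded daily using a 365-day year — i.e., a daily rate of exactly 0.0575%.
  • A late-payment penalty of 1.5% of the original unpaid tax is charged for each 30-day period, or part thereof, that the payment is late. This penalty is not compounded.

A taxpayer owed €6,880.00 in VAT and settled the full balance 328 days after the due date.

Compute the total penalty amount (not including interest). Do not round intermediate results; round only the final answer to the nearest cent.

Penalty periods: ⌈328/30⌉ = 11; penalty = 11 × 1.5% × €6,880.00 = €1,135.20

€1,135.20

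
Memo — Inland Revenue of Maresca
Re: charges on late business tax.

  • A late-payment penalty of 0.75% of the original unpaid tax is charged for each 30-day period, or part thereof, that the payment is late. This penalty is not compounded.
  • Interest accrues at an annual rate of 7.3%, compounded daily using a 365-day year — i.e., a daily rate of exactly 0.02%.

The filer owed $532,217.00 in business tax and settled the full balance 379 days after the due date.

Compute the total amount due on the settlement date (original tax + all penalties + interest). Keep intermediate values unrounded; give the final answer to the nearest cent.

$626,014.19

Penalty periods: ⌈379/30⌉ = 13; penalty = 13 × 0.75% × $532,217.00 = $51,891.16…
Interest: $532,217.00 × ((1 + 0.0002)^379 − 1) = $532,217.00 × 0.07873863… = $41,906.0361…
Total = $532,217.00 + $51,891.1575 + $41,906.0361… = $626,014.19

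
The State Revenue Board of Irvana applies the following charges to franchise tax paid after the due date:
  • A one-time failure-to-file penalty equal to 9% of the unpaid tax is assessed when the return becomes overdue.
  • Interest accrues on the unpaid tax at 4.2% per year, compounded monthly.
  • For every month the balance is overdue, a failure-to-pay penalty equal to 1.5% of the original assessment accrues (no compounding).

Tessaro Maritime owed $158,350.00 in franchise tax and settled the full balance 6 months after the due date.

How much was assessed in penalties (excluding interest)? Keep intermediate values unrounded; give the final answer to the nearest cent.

$28,503.00

Failure-to-file penalty: 9% × $158,350.00 = $14,251.50
Failure-to-pay penalty: 6 × 1.5% × $158,350.00 = $14,251.50
Total penalty = $14,251.50 + $14,251.50 = $28,503.00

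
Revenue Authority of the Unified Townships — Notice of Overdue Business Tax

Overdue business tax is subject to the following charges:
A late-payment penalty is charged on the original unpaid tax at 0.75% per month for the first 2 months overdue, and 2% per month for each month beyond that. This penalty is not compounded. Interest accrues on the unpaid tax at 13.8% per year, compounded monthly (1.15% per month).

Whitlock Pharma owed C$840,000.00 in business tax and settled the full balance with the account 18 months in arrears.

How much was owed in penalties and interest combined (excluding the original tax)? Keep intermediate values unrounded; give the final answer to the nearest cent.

Penalty, months 1–2: 2 × 0.75% × C$840,000.00 = C$12,600.00
Penalty, months 3–18: 16 × 2% × C$840,000.00 = C$268,800.00
Interest: C$840,000.00 × ((1 + 0.0115)^18 − 1) = C$840,000.00 × 0.2285306… = C$191,965.6794…
Penalties + interest = C$281,400.0000 + C$191,965.6794… = C$473,365.68

C$473,365.68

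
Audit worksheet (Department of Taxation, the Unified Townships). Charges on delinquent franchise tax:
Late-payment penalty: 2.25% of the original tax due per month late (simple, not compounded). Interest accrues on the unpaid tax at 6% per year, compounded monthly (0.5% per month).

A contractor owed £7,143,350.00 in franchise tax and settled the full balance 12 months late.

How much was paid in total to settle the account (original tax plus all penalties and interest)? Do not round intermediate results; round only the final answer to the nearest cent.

£9,512,640.70

Late-payment penalty = 2.25% × £7,143,350.00 × 12 mo = £1,928,704.50
Interest: £7,143,350.00 × ((1 + 0.005)^12 − 1) = £7,143,350.00 × 0.0616778… = £440,586.1974…
Total = £7,143,350.00 + £1,928,704.5000 + £440,586.1974… = £9,512,640.70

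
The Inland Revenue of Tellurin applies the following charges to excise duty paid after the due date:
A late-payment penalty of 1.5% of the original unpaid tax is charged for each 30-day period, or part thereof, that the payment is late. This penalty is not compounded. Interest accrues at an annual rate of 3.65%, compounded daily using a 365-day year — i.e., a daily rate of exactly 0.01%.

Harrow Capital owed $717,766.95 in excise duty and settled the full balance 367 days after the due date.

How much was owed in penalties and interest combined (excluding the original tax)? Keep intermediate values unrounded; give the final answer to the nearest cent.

$166,794.58

Penalty periods: ⌈367/30⌉ = 13; penalty = 13 × 1.5% × $717,766.95 = $139,964.56…
Interest: $717,766.95 × ((1 + 0.0001)^367 − 1) = $717,766.95 × 0.03737986… = $26,830.0253…
Penalties + interest = $139,964.5553… + $26,830.0253… = $166,794.58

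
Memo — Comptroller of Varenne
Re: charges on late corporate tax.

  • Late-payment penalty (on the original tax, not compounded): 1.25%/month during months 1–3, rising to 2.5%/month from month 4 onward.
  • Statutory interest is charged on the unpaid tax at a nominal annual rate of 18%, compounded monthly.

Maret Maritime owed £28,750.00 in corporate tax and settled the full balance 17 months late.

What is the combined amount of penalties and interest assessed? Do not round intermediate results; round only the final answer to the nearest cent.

£19,421.21

Penalty, months 1–3: 3 × 1.25% × £28,750.00 = £1,078.13…
Penalty, months 4–17: 14 × 2.5% × £28,750.00 = £10,062.50
Interest (18%/yr ÷ 12 = 1.5%/month): £28,750.00 × ((1 + 0.015)^17 − 1) = £8,280.5845…
Penalties + interest = £11,140.6250 + £8,280.5845… = £19,421.21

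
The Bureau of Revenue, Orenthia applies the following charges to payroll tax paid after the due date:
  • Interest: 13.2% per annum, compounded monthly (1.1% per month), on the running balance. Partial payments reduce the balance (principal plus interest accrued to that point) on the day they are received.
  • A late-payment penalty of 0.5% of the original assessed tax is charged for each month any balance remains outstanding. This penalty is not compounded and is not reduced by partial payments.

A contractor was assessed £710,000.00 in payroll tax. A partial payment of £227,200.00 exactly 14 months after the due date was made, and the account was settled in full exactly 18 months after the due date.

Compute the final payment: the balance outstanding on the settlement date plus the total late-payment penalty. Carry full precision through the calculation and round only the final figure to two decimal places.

Balance at month 14: £710,000.0000 × (1 + 0.011)^14 = £827,512.4319…
After £227,200.00 payment: £827,512.4319… − £227,200.00 = £600,312.4319…
Balance at month 18: £600,312.4319… × (1 + 0.011)^4 = £627,165.2106…
Penalty: 18 × 0.5% × £710,000.00 = £63,900.00
Final settlement = outstanding balance + penalty = £627,165.2106… + £63,900.00 = £691,065.21

£691,065.21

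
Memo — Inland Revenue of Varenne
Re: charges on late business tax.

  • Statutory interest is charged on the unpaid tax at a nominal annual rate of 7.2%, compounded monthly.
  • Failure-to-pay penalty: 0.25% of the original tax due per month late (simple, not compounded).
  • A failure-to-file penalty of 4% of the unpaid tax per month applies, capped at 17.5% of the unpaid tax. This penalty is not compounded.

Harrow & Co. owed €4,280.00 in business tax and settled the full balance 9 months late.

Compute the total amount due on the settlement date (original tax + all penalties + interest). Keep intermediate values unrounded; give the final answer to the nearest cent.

€5,362.05

Failure-to-file: 9 × 4% × €4,280.00 = €1,540.80, capped at 17.5% × €4,280.00 = €749.00
Failure-to-pay penalty: 9 × 0.25% × €4,280.00 = €96.30
Interest (7.2%/yr ÷ 12 = 0.6%/month): €4,280.00 × ((1 + 0.006)^9 − 1) = €236.7452…
Total = €4,280.00 + €845.3000 + €236.7452… = €5,362.05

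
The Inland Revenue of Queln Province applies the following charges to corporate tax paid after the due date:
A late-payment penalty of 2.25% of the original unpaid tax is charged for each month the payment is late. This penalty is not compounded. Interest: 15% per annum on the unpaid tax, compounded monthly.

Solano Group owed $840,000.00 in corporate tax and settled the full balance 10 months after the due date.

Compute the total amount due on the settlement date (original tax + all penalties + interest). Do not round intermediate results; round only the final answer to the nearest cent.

Late-payment penalty = 2.25% × $840,000.00 × 10 mo = $189,000.00
Interest (15%/yr ÷ 12 = 1.25%/month): $840,000.00 × ((1 + 0.0125)^10 − 1) = $111,107.4969…
Total = $840,000.00 + $189,000.0000 + $111,107.4969… = $1,140,107.50

$1,140,107.50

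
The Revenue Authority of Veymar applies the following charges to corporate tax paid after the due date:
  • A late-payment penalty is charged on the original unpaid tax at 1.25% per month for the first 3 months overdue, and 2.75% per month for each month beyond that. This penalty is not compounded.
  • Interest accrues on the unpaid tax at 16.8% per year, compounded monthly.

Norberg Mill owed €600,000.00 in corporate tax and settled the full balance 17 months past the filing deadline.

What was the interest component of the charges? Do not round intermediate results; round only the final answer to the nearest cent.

€159,970.06

Interest (16.8%/yr ÷ 12 = 1.4%/month): €600,000.00 × ((1 + 0.014)^17 − 1) = €159,970.0640…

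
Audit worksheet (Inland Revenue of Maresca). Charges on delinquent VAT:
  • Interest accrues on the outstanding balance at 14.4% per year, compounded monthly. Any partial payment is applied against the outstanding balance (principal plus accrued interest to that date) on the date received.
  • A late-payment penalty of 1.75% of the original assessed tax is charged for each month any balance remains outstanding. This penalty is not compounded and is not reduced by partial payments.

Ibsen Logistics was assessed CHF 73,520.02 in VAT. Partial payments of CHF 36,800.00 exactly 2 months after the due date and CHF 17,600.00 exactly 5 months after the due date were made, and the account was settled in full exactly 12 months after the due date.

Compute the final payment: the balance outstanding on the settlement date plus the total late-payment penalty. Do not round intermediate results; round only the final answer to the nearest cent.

CHF 39,678.60

Monthly rate = 14.4% ÷ 12 = 1.2%
Balance at month 2: CHF 73,520.0200 × (1 + 0.012)^2 = CHF 75,295.0874…
After CHF 36,800.00 payment: CHF 75,295.0874… − CHF 36,800.00 = CHF 38,495.0874…
Balance at month 5: CHF 38,495.0874… × (1 + 0.012)^3 = CHF 39,897.6069…
After CHF 17,600.00 payment: CHF 39,897.6069… − CHF 17,600.00 = CHF 22,297.6069…
Balance at month 12: CHF 22,297.6069… × (1 + 0.012)^7 = CHF 24,239.3987…
Penalty: 12 × 1.75% × CHF 73,520.02 = CHF 15,439.20…
Final settlement = outstanding balance + penalty = CHF 24,239.3987… + CHF 15,439.20… = CHF 39,678.60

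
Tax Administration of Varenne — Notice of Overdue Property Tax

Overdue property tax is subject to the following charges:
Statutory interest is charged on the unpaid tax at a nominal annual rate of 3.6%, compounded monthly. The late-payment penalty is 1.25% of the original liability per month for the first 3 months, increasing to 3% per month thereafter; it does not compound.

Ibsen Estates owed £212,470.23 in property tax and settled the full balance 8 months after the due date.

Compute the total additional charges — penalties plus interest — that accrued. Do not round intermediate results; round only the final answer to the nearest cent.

£44,991.32

Penalty, months 1–3: 3 × 1.25% × £212,470.23 = £7,967.63…
Penalty, months 4–8: 5 × 3% × £212,470.23 = £31,870.53…
Interest (3.6%/yr ÷ 12 = 0.3%/month): £212,470.23 × ((1 + 0.003)^8 − 1) = £5,153.1505…
Penalties + interest = £39,838.1681… + £5,153.1505… = £44,991.32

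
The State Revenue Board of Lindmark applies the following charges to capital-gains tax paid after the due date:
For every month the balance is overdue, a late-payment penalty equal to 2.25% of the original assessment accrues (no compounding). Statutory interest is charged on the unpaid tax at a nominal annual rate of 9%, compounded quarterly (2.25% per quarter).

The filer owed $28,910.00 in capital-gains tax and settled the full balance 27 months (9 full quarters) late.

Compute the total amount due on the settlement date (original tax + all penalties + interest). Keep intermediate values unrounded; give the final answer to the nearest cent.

Late-payment penalty: 27 × 2.25% × $28,910.00 = $17,562.83…
Interest: $28,910.00 × ((1 + 0.0225)^9 − 1) = $28,910.00 × 0.2217148… = $6,409.7761…
Total = $28,910.00 + $17,562.8250 + $6,409.7761… = $52,882.60

$52,882.60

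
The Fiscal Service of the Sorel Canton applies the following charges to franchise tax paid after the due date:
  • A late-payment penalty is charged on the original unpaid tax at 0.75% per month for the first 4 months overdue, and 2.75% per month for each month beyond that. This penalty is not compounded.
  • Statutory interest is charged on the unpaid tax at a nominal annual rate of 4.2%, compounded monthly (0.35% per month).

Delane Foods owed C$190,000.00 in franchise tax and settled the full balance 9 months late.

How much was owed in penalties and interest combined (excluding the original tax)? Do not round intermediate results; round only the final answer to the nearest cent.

C$37,894.48

Penalty, months 1–4: 4 × 0.75% × C$190,000.00 = C$5,700.00
Penalty, months 5–9: 5 × 2.75% × C$190,000.00 = C$26,125.00
Interest: C$190,000.00 × ((1 + 0.0035)^9 − 1) = C$190,000.00 × 0.0319446… = C$6,069.4779…
Penalties + interest = C$31,825.0000 + C$6,069.4779… = C$37,894.48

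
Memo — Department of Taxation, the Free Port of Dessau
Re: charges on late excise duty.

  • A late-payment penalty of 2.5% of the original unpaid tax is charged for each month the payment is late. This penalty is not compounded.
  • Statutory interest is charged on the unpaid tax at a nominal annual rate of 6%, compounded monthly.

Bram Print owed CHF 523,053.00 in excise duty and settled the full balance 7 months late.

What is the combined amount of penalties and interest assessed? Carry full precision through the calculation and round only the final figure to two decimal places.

Late-payment penalty = 2.5% × CHF 523,053.00 × 7 mo = CHF 91,534.28…
Interest (6%/yr ÷ 12 = 0.5%/month): CHF 523,053.00 × ((1 + 0.005)^7 − 1) = CHF 18,583.7577…
Penalties + interest = CHF 91,534.2750 + CHF 18,583.7577… = CHF 110,118.03

CHF 110,118.03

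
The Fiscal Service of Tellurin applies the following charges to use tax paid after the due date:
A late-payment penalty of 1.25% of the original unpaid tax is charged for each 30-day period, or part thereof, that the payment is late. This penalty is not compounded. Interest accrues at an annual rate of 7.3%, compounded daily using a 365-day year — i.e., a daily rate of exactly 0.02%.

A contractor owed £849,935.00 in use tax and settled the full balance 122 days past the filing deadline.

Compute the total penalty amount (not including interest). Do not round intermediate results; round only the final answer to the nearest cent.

£53,120.94

Penalty periods: ⌈122/30⌉ = 5; penalty = 5 × 1.25% × £849,935.00 = £53,120.94…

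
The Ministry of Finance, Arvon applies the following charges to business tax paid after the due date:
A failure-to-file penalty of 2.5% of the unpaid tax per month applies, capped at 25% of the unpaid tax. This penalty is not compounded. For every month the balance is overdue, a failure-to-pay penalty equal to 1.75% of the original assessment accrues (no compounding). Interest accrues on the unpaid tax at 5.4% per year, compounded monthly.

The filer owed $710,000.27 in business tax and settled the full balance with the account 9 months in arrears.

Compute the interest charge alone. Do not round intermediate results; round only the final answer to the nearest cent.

Interest (5.4%/yr ÷ 12 = 0.45%/month): $710,000.27 × ((1 + 0.0045)^9 − 1) = $29,278.0727…

$29,278.07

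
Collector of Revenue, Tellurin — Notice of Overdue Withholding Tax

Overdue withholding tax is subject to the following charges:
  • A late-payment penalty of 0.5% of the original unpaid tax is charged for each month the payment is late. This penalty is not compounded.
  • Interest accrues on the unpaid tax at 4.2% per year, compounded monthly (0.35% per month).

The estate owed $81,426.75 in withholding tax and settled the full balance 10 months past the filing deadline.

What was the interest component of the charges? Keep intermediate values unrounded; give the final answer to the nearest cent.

Interest: $81,426.75 × ((1 + 0.0035)^10 − 1) = $81,426.75 × 0.0355564… = $2,895.2443…

$2,895.24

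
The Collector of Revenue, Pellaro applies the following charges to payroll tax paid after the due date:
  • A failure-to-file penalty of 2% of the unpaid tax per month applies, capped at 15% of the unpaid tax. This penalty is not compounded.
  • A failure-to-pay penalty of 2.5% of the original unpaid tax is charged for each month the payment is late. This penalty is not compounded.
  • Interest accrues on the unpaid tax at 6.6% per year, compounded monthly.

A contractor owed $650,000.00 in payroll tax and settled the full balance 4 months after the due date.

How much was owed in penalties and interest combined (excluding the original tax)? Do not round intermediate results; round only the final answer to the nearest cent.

Failure-to-file: 4 × 2% × $650,000.00 = $52,000.00 (under the 15% cap)
Failure-to-pay penalty: 4 × 2.5% × $650,000.00 = $65,000.00
Interest (6.6%/yr ÷ 12 = 0.55%/month): $650,000.00 × ((1 + 0.0055)^4 − 1) = $14,418.4082…
Penalties + interest = $117,000.0000 + $14,418.4082… = $131,418.41

$131,418.41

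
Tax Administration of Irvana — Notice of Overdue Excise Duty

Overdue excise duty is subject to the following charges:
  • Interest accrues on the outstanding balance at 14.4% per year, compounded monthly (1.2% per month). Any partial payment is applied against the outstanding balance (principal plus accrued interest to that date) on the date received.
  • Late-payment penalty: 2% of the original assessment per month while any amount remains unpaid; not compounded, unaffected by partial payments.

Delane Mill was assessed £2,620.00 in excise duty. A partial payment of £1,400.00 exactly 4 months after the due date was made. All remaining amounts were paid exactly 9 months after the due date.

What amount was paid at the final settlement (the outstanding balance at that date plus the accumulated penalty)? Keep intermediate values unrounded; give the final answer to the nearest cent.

Balance at month 4: £2,620.0000 × (1 + 0.012)^4 = £2,748.0418…
After £1,400.00 payment: £2,748.0418… − £1,400.00 = £1,348.0418…
Balance at month 9: £1,348.0418… × (1 + 0.012)^5 = £1,430.8890…
Penalty: 9 × 2% × £2,620.00 = £471.60
Final settlement = outstanding balance + penalty = £1,430.8890… + £471.60 = £1,902.49

£1,902.49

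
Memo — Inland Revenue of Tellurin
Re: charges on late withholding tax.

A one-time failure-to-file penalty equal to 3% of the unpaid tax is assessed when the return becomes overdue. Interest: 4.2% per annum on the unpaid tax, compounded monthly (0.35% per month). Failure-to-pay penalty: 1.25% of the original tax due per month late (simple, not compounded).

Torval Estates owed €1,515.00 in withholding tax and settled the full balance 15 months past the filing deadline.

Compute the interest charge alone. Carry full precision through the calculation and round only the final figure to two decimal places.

Interest: €1,515.00 × ((1 + 0.0035)^15 − 1) = €1,515.00 × 0.0538060… = €81.5160…

€81.52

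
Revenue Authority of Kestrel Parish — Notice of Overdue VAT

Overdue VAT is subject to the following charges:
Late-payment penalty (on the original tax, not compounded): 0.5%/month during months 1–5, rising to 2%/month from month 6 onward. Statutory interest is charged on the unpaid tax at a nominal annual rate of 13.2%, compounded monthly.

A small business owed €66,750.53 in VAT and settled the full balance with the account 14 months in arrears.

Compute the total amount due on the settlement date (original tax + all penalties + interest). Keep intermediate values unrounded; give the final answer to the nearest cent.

€91,482.30

Penalty, months 1–5: 5 × 0.5% × €66,750.53 = €1,668.76…
Penalty, months 6–14: 9 × 2% × €66,750.53 = €12,015.10…
Interest (13.2%/yr ÷ 12 = 1.1%/month): €66,750.53 × ((1 + 0.011)^14 − 1) = €11,047.9114…
Total = €66,750.53 + €13,683.8587… + €11,047.9114… = €91,482.30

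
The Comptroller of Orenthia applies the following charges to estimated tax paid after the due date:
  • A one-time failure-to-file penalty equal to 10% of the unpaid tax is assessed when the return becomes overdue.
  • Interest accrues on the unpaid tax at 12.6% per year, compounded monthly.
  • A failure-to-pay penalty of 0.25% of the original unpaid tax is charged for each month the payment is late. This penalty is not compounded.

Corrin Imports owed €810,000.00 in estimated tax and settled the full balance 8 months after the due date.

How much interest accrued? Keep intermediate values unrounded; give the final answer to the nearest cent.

€70,593.67

Interest (12.6%/yr ÷ 12 = 1.05%/month): €810,000.00 × ((1 + 0.0105)^8 − 1) = €70,593.6749…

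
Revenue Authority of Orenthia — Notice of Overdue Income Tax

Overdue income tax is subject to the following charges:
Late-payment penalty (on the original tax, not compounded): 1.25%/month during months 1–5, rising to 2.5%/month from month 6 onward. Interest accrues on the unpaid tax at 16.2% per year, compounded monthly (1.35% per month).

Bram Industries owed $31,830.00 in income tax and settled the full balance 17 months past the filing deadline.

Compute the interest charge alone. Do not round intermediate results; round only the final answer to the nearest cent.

Interest: $31,830.00 × ((1 + 0.0135)^17 − 1) = $31,830.00 × 0.2560410… = $8,149.7837…

$8,149.78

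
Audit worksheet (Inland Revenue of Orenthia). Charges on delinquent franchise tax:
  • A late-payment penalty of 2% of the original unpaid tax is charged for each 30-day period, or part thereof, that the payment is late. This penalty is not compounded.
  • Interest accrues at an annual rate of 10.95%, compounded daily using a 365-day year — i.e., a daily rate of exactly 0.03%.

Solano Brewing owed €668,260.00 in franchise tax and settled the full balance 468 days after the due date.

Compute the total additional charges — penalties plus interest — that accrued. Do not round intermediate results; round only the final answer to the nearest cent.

Penalty periods: ⌈468/30⌉ = 16; penalty = 16 × 2% × €668,260.00 = €213,843.20
Interest: €668,260.00 × ((1 + 0.0003)^468 − 1) = €668,260.00 × 0.15070977… = €100,713.3116…
Penalties + interest = €213,843.2000 + €100,713.3116… = €314,556.51

€314,556.51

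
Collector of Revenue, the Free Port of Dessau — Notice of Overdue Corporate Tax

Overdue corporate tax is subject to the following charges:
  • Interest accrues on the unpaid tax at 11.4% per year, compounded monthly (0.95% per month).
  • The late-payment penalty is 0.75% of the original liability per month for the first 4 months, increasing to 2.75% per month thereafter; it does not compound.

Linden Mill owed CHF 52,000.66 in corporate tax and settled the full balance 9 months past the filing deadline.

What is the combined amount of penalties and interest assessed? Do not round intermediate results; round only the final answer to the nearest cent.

Penalty, months 1–4: 4 × 0.75% × CHF 52,000.66 = CHF 1,560.02…
Penalty, months 5–9: 5 × 2.75% × CHF 52,000.66 = CHF 7,150.09…
Interest: CHF 52,000.66 × ((1 + 0.0095)^9 − 1) = CHF 52,000.66 × 0.0888221… = CHF 4,618.8055…
Penalties + interest = CHF 8,710.1106… + CHF 4,618.8055… = CHF 13,328.92

CHF 13,328.92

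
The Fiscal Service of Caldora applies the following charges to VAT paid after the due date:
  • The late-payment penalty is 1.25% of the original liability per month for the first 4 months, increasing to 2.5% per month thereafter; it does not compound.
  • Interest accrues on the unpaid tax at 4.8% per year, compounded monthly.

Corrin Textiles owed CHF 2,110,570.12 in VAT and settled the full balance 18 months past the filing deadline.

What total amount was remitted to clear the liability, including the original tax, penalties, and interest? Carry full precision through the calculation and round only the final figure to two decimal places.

CHF 3,112,037.79

Penalty, months 1–4: 4 × 1.25% × CHF 2,110,570.12 = CHF 105,528.51…
Penalty, months 5–18: 14 × 2.5% × CHF 2,110,570.12 = CHF 738,699.54…
Interest (4.8%/yr ÷ 12 = 0.4%/month): CHF 2,110,570.12 × ((1 + 0.004)^18 − 1) = CHF 157,239.6187…
Total = CHF 2,110,570.12 + CHF 844,228.0480 + CHF 157,239.6187… = CHF 3,112,037.79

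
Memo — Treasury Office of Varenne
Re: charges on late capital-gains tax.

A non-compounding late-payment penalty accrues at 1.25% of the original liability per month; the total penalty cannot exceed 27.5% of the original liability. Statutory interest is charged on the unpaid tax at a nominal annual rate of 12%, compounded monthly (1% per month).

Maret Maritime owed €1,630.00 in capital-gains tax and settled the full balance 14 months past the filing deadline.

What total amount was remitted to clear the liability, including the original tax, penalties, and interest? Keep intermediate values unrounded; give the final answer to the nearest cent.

€2,158.89

Penalty: 14 × 1.25% × €1,630.00 = €285.25 (below the 27.5% cap of €448.25)
Interest: €1,630.00 × ((1 + 0.01)^14 − 1) = €1,630.00 × 0.1494742… = €243.6430…
Total = €1,630.00 + €285.2500 + €243.6430… = €2,158.89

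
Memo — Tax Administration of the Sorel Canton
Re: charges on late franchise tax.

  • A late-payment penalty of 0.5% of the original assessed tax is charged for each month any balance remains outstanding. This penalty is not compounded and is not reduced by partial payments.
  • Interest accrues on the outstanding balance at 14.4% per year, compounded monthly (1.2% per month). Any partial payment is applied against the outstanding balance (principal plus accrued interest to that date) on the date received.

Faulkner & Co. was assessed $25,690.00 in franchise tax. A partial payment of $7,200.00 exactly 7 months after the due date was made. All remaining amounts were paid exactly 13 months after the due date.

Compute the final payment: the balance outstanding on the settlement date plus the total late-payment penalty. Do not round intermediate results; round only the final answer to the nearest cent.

Balance at month 7: $25,690.0000 × (1 + 0.012)^7 = $27,927.2191…
After $7,200.00 payment: $27,927.2191… − $7,200.00 = $20,727.2191…
Balance at month 13: $20,727.2191… × (1 + 0.012)^6 = $22,265.0724…
Penalty: 13 × 0.5% × $25,690.00 = $1,669.85
Final settlement = outstanding balance + penalty = $22,265.0724… + $1,669.85 = $23,934.92

$23,934.92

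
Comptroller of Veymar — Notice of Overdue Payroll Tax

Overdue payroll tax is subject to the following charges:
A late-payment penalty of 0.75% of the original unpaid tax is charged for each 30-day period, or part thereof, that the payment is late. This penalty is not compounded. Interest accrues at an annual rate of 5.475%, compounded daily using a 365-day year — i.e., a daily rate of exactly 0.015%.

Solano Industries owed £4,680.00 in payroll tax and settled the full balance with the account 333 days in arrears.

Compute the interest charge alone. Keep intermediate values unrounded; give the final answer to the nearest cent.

£239.68

Interest: £4,680.00 × ((1 + 0.00015)^333 − 1) = £4,680.00 × 0.05121460… = £239.6843…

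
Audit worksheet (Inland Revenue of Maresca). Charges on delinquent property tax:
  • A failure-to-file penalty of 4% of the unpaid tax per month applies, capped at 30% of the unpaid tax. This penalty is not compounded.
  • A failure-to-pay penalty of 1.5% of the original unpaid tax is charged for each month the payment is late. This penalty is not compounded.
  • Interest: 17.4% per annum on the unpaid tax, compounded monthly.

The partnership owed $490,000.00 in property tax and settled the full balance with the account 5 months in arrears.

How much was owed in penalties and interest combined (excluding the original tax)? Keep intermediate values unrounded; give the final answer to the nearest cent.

Failure-to-file: 5 × 4% × $490,000.00 = $98,000.00 (under the 30% cap)
Failure-to-pay penalty: 5 × 1.5% × $490,000.00 = $36,750.00
Interest (17.4%/yr ÷ 12 = 1.45%/month): $490,000.00 × ((1 + 0.0145)^5 − 1) = $36,570.2719…
Penalties + interest = $134,750.0000 + $36,570.2719… = $171,320.27

$171,320.27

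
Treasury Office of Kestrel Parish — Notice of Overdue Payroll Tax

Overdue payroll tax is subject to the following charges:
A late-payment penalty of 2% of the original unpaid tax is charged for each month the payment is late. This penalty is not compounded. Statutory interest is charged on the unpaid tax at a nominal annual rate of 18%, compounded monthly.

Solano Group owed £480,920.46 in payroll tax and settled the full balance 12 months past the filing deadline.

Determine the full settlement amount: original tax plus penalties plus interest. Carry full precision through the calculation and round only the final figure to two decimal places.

Late-payment penalty = 2% × £480,920.46 × 12 mo = £115,420.91…
Interest (18%/yr ÷ 12 = 1.5%/month): £480,920.46 × ((1 + 0.015)^12 − 1) = £94,076.7810…
Total = £480,920.46 + £115,420.9104 + £94,076.7810… = £690,418.15

£690,418.15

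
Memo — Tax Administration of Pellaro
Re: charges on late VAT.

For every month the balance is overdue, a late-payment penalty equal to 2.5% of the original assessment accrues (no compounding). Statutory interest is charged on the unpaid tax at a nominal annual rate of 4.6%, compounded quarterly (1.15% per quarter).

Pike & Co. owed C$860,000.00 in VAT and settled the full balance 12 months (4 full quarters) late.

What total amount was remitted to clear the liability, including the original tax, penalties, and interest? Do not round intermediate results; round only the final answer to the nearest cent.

C$1,158,247.66

Late-payment penalty: 12 × 2.5% × C$860,000.00 = C$258,000.00
Interest: C$860,000.00 × ((1 + 0.0115)^4 − 1) = C$860,000.00 × 0.0467996… = C$40,247.6569…
Total = C$860,000.00 + C$258,000.0000 + C$40,247.6569… = C$1,158,247.66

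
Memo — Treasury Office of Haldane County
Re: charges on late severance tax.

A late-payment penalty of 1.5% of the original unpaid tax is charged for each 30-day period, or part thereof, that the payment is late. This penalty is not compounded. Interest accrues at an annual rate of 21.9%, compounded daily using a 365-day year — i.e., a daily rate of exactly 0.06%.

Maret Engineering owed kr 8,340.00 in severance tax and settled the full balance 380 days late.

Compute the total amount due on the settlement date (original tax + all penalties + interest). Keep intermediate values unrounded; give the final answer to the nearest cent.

Penalty periods: ⌈380/30⌉ = 13; penalty = 13 × 1.5% × kr 8,340.00 = kr 1,626.30
Interest: kr 8,340.00 × ((1 + 0.0006)^380 − 1) = kr 8,340.00 × 0.25599945… = kr 2,135.0354…
Total = kr 8,340.00 + kr 1,626.3000 + kr 2,135.0354… = kr 12,101.34

kr 12,101.34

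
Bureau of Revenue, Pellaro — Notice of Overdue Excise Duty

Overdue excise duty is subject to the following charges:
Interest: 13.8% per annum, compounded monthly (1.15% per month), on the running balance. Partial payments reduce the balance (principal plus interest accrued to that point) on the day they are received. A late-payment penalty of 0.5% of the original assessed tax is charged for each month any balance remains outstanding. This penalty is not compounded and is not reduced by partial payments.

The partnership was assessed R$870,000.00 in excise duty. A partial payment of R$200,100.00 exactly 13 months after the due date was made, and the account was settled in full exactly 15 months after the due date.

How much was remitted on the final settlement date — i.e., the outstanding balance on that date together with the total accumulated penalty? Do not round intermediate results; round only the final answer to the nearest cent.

R$893,300.62

Balance at month 13: R$870,000.0000 × (1 + 0.0115)^13 = R$1,009,429.0175…
After R$200,100.00 payment: R$1,009,429.0175… − R$200,100.00 = R$809,329.0175…
Balance at month 15: R$809,329.0175… × (1 + 0.0115)^2 = R$828,050.6187…
Penalty: 15 × 0.5% × R$870,000.00 = R$65,250.00
Final settlement = outstanding balance + penalty = R$828,050.6187… + R$65,250.00 = R$893,300.62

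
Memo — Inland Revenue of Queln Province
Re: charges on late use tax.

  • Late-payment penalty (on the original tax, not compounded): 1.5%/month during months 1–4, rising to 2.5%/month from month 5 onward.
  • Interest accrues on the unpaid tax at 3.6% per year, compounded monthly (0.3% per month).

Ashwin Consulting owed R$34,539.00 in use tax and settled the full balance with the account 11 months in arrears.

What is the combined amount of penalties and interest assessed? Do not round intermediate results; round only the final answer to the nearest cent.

Penalty, months 1–4: 4 × 1.5% × R$34,539.00 = R$2,072.34
Penalty, months 5–11: 7 × 2.5% × R$34,539.00 = R$6,044.33…
Interest: R$34,539.00 × ((1 + 0.003)^11 − 1) = R$34,539.00 × 0.0334995… = R$1,157.0386…
Penalties + interest = R$8,116.6650 + R$1,157.0386… = R$9,273.70

R$9,273.70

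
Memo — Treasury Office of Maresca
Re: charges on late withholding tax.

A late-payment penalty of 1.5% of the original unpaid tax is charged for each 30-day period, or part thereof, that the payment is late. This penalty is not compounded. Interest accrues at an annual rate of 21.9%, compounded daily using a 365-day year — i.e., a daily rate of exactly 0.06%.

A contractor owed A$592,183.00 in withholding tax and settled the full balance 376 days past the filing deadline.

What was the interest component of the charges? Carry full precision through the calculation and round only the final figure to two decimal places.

A$149,816.12

Interest: A$592,183.00 × ((1 + 0.0006)^376 − 1) = A$592,183.00 × 0.25298956… = A$149,816.1190…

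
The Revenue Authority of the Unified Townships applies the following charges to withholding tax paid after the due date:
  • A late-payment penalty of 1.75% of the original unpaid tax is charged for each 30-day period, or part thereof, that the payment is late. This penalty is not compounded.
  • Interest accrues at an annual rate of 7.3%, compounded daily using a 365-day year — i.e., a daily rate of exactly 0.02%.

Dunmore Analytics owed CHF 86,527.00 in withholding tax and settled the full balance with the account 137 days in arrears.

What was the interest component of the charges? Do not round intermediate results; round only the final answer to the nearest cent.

CHF 2,403.38

Interest: CHF 86,527.00 × ((1 + 0.0002)^137 − 1) = CHF 86,527.00 × 0.02777602… = CHF 2,403.3754…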